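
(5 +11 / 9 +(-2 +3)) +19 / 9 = 28 / 3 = 9.33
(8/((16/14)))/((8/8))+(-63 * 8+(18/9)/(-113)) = -56163/113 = -497.02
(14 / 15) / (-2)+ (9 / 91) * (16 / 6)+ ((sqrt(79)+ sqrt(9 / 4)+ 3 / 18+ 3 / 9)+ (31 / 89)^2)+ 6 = 85614968 / 10812165+ sqrt(79) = 16.81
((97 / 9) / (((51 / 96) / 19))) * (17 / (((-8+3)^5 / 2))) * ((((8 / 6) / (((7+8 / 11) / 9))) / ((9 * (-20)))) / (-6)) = -648736 / 107578125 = -0.01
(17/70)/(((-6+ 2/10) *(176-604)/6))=51/86884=0.00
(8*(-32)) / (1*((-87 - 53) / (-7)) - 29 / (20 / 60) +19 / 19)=128 / 33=3.88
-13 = -13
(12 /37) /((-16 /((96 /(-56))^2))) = -108 /1813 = -0.06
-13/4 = -3.25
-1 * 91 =-91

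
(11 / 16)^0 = 1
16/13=1.23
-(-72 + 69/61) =4323/61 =70.87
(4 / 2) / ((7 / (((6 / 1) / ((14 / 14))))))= 12 / 7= 1.71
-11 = -11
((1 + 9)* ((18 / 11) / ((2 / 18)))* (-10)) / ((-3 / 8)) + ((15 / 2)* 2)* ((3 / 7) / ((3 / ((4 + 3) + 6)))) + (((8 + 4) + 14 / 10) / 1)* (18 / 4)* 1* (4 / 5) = 7706487 / 1925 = 4003.37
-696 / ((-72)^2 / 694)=-10063 / 108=-93.18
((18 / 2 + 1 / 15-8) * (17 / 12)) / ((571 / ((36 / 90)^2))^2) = 1088 / 9169903125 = 0.00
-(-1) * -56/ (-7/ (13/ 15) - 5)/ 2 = 182/ 85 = 2.14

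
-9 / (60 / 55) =-33 / 4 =-8.25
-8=-8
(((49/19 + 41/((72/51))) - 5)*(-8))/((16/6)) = -12139/152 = -79.86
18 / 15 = 6 / 5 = 1.20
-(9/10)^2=-81/100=-0.81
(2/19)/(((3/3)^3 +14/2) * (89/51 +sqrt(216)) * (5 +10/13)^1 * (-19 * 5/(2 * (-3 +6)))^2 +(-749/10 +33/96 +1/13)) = -4074807143459520/54865731187356719202581 +740098944000000 * sqrt(6)/2887670062492458905399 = 0.00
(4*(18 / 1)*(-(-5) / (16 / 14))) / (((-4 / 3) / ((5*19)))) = -89775 / 4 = -22443.75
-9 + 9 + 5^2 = 25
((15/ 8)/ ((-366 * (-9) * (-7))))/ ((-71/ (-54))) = -15/ 242536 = -0.00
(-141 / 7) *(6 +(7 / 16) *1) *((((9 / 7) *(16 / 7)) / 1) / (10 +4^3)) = -130707 / 25382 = -5.15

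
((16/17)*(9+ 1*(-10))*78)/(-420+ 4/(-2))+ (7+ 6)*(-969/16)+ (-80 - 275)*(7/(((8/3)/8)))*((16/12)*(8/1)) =-80307.14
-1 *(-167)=167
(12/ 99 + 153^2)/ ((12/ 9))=772501/ 44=17556.84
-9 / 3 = -3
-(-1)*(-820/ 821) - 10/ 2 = -4925/ 821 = -6.00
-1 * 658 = -658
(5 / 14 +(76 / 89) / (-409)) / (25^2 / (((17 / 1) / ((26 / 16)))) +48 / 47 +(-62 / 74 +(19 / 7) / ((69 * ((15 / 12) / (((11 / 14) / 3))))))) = 155018621531340 / 26167598931726157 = 0.01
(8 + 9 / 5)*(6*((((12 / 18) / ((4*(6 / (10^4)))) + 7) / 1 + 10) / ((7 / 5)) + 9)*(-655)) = -25367888 / 3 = -8455962.67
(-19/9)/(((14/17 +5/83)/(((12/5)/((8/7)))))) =-187663/37410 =-5.02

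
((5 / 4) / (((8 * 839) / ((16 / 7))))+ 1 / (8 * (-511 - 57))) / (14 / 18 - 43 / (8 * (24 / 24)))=-49383 / 1104170984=-0.00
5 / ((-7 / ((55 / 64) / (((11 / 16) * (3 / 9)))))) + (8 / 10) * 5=37 / 28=1.32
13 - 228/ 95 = 53/ 5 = 10.60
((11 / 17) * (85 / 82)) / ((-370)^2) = 11 / 2245160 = 0.00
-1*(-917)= 917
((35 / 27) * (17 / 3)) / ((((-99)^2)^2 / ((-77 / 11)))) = -4165 / 7780827681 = -0.00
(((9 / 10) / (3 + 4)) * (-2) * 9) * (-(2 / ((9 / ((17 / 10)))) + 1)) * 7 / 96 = 93 / 400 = 0.23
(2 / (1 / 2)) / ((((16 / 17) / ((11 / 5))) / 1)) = 9.35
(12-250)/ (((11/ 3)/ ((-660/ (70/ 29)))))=17748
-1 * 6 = -6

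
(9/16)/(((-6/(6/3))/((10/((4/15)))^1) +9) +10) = 225/7568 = 0.03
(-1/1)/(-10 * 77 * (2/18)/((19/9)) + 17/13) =0.03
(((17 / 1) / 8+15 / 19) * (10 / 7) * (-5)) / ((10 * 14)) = -2215 / 14896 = -0.15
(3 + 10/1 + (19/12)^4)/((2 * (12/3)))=2.41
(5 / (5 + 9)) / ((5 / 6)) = 3 / 7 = 0.43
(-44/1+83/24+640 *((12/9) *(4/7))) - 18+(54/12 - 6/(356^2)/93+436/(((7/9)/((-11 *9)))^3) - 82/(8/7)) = -227186430704503195/252671979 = -899135834.55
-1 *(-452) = 452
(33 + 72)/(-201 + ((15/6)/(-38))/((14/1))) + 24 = 5021136/213869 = 23.48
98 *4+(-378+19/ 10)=159/ 10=15.90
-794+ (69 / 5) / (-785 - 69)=-794.02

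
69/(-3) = -23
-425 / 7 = -60.71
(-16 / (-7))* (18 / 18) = 16 / 7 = 2.29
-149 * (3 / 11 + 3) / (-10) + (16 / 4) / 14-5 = 16959 / 385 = 44.05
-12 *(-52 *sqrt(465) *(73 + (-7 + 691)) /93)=157456 *sqrt(465) /31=109527.71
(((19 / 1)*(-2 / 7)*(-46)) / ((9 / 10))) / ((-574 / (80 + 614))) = -6065560 / 18081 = -335.47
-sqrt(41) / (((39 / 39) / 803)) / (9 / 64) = -36563.26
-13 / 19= -0.68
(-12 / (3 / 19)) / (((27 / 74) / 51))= -95608 / 9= -10623.11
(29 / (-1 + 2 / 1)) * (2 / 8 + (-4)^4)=29725 / 4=7431.25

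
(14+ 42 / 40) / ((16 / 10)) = 301 / 32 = 9.41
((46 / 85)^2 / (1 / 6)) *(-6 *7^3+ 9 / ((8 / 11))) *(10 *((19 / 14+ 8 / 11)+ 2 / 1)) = -192187287 / 1309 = -146819.93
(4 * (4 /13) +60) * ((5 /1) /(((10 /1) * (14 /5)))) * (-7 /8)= -995 /104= -9.57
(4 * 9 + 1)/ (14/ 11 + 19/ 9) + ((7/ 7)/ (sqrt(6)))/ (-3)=10.80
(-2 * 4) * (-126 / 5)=1008 / 5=201.60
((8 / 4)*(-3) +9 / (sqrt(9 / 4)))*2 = 0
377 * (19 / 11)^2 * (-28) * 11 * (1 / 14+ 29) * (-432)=4350748896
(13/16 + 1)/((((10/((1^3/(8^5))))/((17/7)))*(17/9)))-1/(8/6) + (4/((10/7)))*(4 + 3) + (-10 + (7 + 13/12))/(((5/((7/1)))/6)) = 2.75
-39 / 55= -0.71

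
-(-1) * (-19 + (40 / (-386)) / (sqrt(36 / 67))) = -19.14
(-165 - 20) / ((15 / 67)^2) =-166093 / 45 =-3690.96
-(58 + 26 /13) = -60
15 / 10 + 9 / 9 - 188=-371 / 2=-185.50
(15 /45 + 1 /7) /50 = 1 /105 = 0.01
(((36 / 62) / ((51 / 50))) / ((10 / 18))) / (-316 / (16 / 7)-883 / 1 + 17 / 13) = -3120 / 3105611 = -0.00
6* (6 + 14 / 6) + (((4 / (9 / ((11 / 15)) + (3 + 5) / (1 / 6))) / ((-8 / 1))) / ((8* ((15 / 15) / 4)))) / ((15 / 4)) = 497239 / 9945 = 50.00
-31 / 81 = -0.38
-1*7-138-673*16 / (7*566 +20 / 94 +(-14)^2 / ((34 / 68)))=-3772507 / 25581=-147.47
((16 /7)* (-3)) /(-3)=16 /7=2.29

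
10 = 10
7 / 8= 0.88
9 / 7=1.29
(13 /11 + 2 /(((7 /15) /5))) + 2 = 1895 /77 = 24.61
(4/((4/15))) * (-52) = -780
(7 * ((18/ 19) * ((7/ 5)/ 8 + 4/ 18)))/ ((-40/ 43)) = -43043/ 15200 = -2.83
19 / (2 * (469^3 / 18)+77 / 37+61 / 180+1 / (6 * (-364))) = 7676760 / 4631273966953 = 0.00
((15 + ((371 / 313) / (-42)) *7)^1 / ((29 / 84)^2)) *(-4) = -130766496 / 263233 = -496.77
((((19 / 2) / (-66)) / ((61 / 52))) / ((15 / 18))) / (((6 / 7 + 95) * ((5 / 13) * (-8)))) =22477 / 45024100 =0.00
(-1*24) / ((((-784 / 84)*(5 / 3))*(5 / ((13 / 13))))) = 54 / 175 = 0.31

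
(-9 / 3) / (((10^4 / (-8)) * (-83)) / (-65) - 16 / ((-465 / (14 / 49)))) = 126945 / 67540834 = 0.00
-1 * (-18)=18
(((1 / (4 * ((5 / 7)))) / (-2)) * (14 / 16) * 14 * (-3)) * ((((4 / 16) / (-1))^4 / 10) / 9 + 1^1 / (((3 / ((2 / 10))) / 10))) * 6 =5268823 / 204800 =25.73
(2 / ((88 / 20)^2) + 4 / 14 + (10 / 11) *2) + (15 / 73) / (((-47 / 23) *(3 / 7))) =11464839 / 5812114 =1.97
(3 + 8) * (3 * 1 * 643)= 21219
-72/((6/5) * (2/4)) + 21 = -99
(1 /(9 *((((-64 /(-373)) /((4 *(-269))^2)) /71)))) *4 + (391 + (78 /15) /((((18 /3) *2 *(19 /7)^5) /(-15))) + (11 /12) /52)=986969831097109835 /4635257328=212926653.53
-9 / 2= -4.50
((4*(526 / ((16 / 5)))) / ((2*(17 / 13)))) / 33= 17095 / 2244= 7.62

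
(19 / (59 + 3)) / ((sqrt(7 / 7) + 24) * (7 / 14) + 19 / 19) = 19 / 837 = 0.02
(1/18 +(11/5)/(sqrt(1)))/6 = 203/540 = 0.38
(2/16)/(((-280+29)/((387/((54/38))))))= -817/6024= -0.14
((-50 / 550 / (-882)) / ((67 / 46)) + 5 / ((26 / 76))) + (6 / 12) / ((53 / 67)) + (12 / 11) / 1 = 7317553073 / 447873426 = 16.34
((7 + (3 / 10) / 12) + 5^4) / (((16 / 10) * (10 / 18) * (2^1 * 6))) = 75843 / 1280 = 59.25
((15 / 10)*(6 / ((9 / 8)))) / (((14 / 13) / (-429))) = -22308 / 7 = -3186.86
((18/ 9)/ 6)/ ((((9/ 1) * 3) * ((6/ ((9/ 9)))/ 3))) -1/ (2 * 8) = -0.06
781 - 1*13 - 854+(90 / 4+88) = 49 / 2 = 24.50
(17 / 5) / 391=1 / 115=0.01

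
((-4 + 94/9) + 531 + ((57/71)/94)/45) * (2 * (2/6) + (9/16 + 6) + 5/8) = 60851851619/14415840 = 4221.18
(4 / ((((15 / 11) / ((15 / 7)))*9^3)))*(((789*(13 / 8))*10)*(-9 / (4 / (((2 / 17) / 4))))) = -7.32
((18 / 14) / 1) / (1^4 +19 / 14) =6 / 11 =0.55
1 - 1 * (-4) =5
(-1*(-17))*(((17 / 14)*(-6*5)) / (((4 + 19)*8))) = -4335 / 1288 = -3.37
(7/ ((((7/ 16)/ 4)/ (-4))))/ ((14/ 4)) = -512/ 7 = -73.14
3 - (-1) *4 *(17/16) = 29/4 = 7.25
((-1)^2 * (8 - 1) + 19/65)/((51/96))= 15168/1105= 13.73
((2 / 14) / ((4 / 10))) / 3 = 5 / 42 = 0.12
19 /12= 1.58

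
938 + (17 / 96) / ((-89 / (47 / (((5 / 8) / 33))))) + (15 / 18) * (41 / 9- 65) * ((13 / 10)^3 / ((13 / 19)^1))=185348941 / 240300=771.32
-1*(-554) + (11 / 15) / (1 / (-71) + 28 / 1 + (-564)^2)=187696333711 / 338802045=554.00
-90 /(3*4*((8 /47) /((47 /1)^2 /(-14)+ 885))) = -7177605 /224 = -32042.88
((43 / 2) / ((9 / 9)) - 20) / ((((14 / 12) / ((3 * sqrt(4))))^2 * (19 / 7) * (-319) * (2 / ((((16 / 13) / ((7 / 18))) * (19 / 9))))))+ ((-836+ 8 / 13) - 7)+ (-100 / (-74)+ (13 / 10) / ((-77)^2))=-99384482159 / 118148030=-841.19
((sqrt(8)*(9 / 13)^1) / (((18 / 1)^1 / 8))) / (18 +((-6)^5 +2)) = -2*sqrt(2) / 25207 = -0.00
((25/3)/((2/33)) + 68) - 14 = 383/2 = 191.50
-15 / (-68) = 15 / 68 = 0.22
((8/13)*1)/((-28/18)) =-36/91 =-0.40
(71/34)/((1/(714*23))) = 34293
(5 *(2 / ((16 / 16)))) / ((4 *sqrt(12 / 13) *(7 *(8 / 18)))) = 15 *sqrt(39) / 112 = 0.84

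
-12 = -12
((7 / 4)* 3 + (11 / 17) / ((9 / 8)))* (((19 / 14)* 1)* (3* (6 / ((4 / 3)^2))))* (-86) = -26213445 / 3808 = -6883.78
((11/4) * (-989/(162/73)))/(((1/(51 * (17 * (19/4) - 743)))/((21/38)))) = 83448685859/3648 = 22875188.01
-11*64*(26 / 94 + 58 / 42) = -1151744 / 987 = -1166.91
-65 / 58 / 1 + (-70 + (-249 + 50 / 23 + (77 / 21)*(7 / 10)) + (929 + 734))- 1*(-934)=22827607 / 10005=2281.62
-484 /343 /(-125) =484 /42875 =0.01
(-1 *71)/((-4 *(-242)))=-71/968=-0.07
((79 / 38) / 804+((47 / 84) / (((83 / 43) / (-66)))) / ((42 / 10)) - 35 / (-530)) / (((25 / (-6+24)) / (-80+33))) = 4166006558787 / 27439642300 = 151.82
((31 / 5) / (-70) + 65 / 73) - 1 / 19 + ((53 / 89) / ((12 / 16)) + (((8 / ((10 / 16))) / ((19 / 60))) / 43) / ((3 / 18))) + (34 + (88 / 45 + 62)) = 1757959962869 / 16720354350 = 105.14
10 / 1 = 10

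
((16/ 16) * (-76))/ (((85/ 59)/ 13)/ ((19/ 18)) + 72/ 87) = -81.49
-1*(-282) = 282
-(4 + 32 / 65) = -292 / 65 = -4.49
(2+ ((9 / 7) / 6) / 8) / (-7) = -227 / 784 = -0.29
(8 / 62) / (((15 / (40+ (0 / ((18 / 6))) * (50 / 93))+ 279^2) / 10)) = 320 / 19304661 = 0.00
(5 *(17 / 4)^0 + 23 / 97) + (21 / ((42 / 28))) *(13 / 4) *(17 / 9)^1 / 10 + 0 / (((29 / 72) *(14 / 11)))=13.83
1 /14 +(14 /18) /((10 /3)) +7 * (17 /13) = 12911 /1365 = 9.46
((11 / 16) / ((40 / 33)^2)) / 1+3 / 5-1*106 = -2686261 / 25600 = -104.93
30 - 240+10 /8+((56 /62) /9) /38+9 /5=-21940559 /106020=-206.95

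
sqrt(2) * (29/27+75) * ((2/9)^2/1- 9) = -1489150 * sqrt(2)/2187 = -962.95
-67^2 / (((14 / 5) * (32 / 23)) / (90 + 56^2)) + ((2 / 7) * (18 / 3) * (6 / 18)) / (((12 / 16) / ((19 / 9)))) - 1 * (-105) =-22481905717 / 6048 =-3717246.32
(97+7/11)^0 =1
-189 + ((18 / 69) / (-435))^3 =-7010505250883 / 37092620375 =-189.00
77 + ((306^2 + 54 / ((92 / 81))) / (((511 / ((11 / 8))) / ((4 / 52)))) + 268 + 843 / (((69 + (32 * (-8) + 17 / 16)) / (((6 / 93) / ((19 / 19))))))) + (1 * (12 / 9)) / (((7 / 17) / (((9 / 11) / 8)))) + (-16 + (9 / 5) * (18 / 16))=17737371958729 / 50612447600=350.45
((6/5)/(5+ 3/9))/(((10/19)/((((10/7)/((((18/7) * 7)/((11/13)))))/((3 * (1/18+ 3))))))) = 57/18200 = 0.00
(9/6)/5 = 3/10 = 0.30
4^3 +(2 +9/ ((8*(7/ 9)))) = 3777/ 56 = 67.45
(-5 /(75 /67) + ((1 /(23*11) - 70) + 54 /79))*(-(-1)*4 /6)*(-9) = 44238728 /99935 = 442.68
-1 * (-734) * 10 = 7340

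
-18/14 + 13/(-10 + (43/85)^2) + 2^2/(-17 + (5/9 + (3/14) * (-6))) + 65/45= -2313634427/1651396257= -1.40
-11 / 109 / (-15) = 11 / 1635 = 0.01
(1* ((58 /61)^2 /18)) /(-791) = -1682 /26489799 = -0.00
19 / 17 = 1.12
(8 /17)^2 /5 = 64 /1445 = 0.04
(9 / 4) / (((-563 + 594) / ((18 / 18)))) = 9 / 124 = 0.07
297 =297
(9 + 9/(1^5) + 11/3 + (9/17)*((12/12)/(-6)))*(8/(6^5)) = 2201/99144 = 0.02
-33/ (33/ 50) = -50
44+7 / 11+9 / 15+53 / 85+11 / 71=46.01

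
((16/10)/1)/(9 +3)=2/15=0.13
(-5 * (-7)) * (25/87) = 875/87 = 10.06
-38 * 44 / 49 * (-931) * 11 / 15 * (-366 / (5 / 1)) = -42632656 / 25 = -1705306.24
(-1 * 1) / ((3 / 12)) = -4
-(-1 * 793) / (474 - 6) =61 / 36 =1.69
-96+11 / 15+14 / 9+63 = -1382 / 45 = -30.71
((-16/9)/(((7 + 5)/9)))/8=-1/6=-0.17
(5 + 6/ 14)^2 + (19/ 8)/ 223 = 2577027/ 87416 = 29.48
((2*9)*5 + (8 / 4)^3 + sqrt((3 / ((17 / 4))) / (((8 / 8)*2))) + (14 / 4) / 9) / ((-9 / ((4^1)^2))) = -14168 / 81 - 16*sqrt(102) / 153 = -175.97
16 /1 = 16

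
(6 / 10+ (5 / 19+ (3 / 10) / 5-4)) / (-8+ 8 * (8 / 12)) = 8769 / 7600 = 1.15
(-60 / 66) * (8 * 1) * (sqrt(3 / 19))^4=-720 / 3971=-0.18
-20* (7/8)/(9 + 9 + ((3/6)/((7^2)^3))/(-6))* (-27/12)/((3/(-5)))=-3.65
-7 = -7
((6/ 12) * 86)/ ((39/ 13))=43/ 3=14.33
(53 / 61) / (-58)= -53 / 3538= -0.01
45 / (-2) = -45 / 2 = -22.50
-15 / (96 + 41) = -15 / 137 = -0.11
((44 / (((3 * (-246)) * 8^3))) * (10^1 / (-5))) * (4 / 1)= 11 / 11808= 0.00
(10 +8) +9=27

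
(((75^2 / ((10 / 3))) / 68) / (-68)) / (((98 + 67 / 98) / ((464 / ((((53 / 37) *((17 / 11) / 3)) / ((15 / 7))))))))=-12548064375 / 2518222019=-4.98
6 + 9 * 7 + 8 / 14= 487 / 7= 69.57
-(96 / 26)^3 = -110592 / 2197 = -50.34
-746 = -746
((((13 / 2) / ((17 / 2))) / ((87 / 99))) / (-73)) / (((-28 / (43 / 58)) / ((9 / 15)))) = 55341 / 292230680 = 0.00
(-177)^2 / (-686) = -31329 / 686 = -45.67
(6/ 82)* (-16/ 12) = -4/ 41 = -0.10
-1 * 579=-579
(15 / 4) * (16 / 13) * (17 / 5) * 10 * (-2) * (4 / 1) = -16320 / 13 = -1255.38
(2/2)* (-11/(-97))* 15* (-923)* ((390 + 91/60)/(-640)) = 238504123/248320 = 960.47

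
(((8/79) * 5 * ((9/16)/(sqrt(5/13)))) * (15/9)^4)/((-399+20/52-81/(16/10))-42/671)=-21807500 * sqrt(65)/22292807049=-0.01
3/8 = 0.38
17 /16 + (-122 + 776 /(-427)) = -838661 /6832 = -122.75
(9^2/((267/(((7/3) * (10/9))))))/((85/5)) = 0.05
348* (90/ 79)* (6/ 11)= 187920/ 869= 216.25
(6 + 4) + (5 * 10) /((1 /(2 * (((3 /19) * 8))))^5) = 12764959390 /2476099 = 5155.27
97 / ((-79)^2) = 97 / 6241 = 0.02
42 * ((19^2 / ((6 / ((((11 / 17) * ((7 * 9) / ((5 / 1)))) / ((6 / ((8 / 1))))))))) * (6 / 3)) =4669896 / 85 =54939.95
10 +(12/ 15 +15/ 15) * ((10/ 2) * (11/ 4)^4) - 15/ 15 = 134073/ 256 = 523.72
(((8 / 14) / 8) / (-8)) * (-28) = 1 / 4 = 0.25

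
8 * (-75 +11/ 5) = -2912/ 5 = -582.40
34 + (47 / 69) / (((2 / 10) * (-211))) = 494771 / 14559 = 33.98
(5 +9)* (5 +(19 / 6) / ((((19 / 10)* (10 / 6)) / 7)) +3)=210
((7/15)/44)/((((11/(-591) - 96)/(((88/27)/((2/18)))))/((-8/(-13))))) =-0.00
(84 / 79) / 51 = 28 / 1343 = 0.02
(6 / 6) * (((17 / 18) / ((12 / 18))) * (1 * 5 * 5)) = 425 / 12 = 35.42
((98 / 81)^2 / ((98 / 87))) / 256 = 1421 / 279936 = 0.01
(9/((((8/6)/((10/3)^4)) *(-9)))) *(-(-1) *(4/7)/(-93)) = 10000/17577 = 0.57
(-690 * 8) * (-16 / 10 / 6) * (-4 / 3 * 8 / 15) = -47104 / 45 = -1046.76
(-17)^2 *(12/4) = 867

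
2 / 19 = 0.11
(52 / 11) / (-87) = -52 / 957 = -0.05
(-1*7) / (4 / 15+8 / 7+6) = -735 / 778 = -0.94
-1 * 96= -96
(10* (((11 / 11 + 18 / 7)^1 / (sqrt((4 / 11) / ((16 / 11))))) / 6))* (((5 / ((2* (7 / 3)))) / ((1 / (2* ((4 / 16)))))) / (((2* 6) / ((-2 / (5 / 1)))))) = -125 / 588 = -0.21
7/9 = 0.78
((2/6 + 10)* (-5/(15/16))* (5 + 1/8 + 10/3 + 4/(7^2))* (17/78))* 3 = -5292661/17199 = -307.73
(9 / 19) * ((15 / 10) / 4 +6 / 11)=729 / 1672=0.44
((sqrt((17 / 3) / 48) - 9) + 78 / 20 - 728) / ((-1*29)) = 7331 / 290 - sqrt(17) / 348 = 25.27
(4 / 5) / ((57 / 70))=0.98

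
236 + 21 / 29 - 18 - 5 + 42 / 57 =118168 / 551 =214.46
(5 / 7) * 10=50 / 7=7.14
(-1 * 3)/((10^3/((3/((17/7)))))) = -63/17000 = -0.00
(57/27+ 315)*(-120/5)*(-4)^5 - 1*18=23379914/3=7793304.67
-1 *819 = -819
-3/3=-1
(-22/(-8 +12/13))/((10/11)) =1573/460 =3.42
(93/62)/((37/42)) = 63/37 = 1.70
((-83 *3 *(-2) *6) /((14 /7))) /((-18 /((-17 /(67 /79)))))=111469 /67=1663.72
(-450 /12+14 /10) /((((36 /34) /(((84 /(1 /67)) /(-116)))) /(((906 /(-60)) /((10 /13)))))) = -5650010639 /174000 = -32471.33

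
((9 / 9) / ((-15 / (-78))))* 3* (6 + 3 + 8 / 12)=754 / 5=150.80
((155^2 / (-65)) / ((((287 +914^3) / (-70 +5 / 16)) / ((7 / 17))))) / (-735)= -1071515 / 56698334465136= -0.00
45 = 45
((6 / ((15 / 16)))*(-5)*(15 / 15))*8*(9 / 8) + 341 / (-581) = -167669 / 581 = -288.59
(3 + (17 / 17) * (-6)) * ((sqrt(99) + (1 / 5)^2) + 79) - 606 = -21078 / 25 - 9 * sqrt(11) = -872.97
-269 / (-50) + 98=5169 / 50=103.38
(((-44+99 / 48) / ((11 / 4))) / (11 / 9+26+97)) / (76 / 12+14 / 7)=-1647 / 111800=-0.01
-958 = -958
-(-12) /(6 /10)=20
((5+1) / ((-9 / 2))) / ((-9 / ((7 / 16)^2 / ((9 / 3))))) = 49 / 5184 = 0.01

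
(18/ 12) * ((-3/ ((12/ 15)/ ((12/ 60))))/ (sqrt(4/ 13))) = -9 * sqrt(13)/ 16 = -2.03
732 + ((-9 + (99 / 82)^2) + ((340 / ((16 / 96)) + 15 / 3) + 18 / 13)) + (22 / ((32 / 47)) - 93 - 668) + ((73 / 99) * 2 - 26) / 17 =1200872493167 / 588457584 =2040.71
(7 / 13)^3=0.16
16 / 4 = 4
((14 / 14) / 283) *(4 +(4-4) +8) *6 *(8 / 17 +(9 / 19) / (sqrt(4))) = 0.18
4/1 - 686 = -682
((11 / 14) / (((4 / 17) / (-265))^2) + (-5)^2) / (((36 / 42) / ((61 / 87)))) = 13618303375 / 16704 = 815271.99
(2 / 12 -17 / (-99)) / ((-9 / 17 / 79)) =-89981 / 1782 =-50.49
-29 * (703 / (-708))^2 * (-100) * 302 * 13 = 703345893575 / 62658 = 11225157.10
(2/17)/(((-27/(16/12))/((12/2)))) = -16/459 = -0.03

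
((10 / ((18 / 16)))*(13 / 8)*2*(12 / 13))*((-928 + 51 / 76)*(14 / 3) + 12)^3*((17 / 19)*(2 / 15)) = -8097061217783829548 / 31668003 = -255685880091.14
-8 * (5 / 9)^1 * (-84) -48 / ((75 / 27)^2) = 367.11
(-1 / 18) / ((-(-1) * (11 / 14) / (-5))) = 35 / 99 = 0.35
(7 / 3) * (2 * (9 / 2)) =21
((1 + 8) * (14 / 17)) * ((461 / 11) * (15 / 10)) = 87129 / 187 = 465.93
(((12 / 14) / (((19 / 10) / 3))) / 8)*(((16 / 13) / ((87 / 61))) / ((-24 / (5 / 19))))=-1525 / 952679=-0.00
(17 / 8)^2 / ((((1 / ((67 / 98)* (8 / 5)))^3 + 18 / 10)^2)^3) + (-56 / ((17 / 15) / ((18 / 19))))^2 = 618110906084766151663320203943626175494432477993017600 / 282075079298736550109163378025957960660086091460041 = 2191.30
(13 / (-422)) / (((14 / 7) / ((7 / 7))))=-13 / 844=-0.02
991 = 991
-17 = -17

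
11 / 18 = 0.61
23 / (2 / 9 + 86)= 207 / 776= 0.27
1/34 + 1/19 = 53/646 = 0.08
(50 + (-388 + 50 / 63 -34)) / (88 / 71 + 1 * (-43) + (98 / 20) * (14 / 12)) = 10.30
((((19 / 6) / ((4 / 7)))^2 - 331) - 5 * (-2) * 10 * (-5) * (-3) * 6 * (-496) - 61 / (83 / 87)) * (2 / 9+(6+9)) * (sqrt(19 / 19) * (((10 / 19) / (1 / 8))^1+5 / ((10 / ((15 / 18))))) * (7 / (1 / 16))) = -215939087751217285 / 6131376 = -35218699318.26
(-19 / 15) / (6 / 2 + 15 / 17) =-323 / 990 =-0.33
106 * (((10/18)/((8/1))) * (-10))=-1325/18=-73.61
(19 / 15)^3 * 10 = 13718 / 675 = 20.32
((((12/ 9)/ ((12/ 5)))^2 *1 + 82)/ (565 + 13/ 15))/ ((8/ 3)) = 33335/ 611136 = 0.05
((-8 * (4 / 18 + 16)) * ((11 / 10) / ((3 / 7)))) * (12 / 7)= -25696 / 45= -571.02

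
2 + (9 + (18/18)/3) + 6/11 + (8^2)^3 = 8651144/33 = 262155.88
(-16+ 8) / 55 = -8 / 55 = -0.15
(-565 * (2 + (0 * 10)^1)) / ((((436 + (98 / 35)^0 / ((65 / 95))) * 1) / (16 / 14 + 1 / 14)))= -124865 / 39809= -3.14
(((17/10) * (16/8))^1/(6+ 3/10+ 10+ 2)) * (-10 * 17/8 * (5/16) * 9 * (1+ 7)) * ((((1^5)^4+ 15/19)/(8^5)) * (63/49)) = -3316275/531693568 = -0.01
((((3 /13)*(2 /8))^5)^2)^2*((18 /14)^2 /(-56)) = -282429536481 /57339114231907870272673810061453164544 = -0.00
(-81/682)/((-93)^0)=-81/682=-0.12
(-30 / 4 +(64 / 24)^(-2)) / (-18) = 157 / 384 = 0.41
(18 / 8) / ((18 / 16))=2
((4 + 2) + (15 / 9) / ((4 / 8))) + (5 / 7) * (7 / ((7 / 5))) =271 / 21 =12.90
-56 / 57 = -0.98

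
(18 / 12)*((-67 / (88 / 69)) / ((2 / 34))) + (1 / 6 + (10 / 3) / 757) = -178457369 / 133232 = -1339.45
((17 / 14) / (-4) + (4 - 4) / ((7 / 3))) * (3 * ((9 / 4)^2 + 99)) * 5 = -424575 / 896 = -473.86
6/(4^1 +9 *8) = 3/38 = 0.08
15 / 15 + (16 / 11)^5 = 1209627 / 161051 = 7.51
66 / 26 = 2.54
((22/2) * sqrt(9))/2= 33/2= 16.50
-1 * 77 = -77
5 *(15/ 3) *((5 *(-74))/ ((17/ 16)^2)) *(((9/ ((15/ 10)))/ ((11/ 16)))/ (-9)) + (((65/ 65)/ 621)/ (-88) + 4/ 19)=2384279231597/ 300072168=7945.69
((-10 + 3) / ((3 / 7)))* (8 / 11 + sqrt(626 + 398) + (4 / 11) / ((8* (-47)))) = -534.53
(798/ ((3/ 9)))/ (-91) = -342/ 13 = -26.31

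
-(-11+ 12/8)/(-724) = -19/1448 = -0.01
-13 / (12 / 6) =-13 / 2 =-6.50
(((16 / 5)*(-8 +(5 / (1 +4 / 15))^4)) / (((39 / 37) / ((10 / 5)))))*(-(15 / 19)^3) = -8151322384800 / 11620332607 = -701.47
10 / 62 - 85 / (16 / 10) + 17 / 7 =-87729 / 1736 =-50.54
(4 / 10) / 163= 2 / 815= 0.00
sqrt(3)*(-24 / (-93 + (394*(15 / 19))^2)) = -2888*sqrt(3) / 11631509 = -0.00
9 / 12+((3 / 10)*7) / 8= 81 / 80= 1.01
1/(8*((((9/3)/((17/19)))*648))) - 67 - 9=-22457071/295488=-76.00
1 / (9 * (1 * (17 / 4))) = 4 / 153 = 0.03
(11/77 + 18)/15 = 127/105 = 1.21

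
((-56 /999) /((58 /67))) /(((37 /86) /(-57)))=3065384 /357309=8.58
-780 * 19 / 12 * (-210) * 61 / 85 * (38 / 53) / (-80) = -6011733 / 3604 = -1668.07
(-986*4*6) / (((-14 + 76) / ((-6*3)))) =212976 / 31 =6870.19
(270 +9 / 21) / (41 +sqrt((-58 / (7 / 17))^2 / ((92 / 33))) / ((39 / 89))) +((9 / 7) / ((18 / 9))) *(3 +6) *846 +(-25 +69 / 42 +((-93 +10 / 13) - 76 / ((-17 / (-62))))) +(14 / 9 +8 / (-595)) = 1079769093 *sqrt(759) / 20216597510 +126753530230254797 / 28147568713173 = 4504.65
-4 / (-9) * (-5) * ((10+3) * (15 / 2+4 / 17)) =-34190 / 153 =-223.46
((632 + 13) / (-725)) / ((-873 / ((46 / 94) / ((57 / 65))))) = 12857 / 22608081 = 0.00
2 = 2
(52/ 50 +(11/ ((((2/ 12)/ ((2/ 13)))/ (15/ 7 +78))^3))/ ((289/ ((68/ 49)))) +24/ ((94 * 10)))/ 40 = 231972012697627/ 433868503250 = 534.66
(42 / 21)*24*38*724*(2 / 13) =2641152 / 13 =203165.54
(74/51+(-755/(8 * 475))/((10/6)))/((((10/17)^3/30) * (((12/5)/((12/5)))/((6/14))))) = 31967157/380000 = 84.12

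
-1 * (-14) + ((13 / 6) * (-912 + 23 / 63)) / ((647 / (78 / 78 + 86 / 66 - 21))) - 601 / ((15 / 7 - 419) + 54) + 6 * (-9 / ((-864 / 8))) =750649224653 / 10249761060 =73.24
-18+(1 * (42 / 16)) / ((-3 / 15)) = -249 / 8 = -31.12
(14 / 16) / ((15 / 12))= 7 / 10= 0.70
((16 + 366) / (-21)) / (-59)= 382 / 1239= 0.31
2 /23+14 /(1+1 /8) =2594 /207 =12.53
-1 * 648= -648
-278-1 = -279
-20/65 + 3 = 35/13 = 2.69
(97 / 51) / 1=97 / 51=1.90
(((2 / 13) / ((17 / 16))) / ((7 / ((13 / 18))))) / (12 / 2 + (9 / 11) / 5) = 0.00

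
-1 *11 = -11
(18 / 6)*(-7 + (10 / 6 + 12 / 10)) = -62 / 5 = -12.40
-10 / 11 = -0.91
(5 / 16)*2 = 0.62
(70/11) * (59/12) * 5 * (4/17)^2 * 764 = 63106400/9537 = 6617.01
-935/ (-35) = 187/ 7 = 26.71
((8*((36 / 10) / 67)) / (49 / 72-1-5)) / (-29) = 10368 / 3720845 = 0.00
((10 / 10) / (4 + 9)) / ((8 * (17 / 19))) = 19 / 1768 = 0.01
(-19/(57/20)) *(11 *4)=-880/3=-293.33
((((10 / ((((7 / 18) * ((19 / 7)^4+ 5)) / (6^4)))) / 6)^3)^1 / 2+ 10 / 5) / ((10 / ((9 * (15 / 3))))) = 915015062818256787 / 494350771643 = 1850942.92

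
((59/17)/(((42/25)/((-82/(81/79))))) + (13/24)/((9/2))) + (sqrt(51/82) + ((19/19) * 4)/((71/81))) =-1318352135/8212428 + sqrt(4182)/82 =-159.74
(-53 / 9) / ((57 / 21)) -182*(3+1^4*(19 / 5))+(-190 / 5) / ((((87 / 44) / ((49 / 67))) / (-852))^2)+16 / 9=-12185022998523107 / 3227837895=-3774979.85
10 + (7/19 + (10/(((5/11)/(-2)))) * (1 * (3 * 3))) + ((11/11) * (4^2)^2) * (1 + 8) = 36449/19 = 1918.37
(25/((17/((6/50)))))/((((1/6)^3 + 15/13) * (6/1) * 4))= 351/55301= 0.01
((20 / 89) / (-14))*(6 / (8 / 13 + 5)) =-780 / 45479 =-0.02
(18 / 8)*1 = 9 / 4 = 2.25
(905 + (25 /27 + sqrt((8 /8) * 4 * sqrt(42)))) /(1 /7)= 14 * 42^(1 /4) + 171220 /27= 6377.12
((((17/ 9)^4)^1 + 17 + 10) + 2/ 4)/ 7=527897/ 91854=5.75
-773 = -773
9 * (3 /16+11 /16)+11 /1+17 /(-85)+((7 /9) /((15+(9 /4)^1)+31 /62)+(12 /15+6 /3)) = 550021 /25560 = 21.52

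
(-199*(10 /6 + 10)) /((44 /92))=-160195 /33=-4854.39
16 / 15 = 1.07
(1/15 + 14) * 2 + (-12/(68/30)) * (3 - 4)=8524/255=33.43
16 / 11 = 1.45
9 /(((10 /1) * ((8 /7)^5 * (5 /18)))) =1361367 /819200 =1.66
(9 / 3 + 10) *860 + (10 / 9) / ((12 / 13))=603785 / 54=11181.20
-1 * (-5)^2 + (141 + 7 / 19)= 116.37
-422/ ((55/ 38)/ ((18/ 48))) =-12027/ 110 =-109.34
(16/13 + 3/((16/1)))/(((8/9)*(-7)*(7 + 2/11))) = -29205/920192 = -0.03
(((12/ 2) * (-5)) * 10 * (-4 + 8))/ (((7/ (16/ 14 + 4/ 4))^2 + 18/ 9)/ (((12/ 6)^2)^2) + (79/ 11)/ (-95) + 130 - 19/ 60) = -902880000/ 98112719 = -9.20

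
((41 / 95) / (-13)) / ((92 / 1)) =-41 / 113620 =-0.00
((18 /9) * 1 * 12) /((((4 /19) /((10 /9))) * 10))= 38 /3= 12.67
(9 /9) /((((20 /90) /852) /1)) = 3834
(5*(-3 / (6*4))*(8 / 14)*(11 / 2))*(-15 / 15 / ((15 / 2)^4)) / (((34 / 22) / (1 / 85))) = 0.00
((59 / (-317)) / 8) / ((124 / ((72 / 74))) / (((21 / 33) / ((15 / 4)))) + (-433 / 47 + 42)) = -58233 / 1961874326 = -0.00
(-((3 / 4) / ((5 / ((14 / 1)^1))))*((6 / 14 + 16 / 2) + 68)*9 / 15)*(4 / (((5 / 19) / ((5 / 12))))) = -6099 / 10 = -609.90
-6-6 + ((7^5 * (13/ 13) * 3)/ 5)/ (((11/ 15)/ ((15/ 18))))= 251841/ 22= 11447.32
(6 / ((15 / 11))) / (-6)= -11 / 15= -0.73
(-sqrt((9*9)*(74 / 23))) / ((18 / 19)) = -19*sqrt(1702) / 46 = -17.04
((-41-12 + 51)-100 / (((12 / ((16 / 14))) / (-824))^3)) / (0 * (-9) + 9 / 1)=5369961.98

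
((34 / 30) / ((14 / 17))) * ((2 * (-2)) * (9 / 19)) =-1734 / 665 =-2.61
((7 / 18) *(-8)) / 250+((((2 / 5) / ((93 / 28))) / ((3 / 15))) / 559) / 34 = -4113802 / 331417125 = -0.01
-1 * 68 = -68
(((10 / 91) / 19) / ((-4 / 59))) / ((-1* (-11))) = -295 / 38038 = -0.01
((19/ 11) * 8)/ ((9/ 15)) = 760/ 33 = 23.03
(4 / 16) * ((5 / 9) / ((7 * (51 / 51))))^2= 25 / 15876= 0.00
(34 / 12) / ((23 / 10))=85 / 69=1.23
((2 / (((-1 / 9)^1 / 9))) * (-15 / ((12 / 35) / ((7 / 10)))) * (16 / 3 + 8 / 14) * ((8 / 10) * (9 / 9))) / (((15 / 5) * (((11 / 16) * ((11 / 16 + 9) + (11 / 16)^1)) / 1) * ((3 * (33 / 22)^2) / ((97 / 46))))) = 21554176 / 62997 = 342.15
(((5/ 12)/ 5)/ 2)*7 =7/ 24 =0.29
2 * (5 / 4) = 2.50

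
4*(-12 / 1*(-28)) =1344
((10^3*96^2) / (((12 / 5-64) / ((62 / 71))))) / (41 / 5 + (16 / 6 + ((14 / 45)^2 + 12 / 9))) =-1446336000000 / 136133767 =-10624.37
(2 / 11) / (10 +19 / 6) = 12 / 869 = 0.01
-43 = -43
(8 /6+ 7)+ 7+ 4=58 /3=19.33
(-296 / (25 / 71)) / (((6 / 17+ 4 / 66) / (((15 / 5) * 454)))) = -2007243414 / 725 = -2768611.61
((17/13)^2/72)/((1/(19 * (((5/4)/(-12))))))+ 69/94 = 18859823/27451008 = 0.69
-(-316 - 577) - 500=393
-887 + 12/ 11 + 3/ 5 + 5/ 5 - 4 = -48857/ 55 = -888.31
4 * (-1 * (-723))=2892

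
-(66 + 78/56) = -1887/28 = -67.39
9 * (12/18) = 6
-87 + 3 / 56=-4869 / 56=-86.95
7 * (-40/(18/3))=-140/3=-46.67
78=78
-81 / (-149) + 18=2763 / 149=18.54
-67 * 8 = -536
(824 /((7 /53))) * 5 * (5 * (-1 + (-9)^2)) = 87344000 /7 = 12477714.29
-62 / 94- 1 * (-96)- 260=-7739 / 47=-164.66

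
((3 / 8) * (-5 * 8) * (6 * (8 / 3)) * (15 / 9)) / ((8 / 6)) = -300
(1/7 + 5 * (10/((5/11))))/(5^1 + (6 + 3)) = 771/98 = 7.87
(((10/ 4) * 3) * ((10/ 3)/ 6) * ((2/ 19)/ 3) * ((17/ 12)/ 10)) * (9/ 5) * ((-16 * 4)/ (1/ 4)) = -544/ 57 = -9.54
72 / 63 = 8 / 7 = 1.14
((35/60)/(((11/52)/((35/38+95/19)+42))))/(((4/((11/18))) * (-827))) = -0.02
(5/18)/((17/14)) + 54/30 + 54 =42862/765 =56.03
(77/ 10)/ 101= 77/ 1010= 0.08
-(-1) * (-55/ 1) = -55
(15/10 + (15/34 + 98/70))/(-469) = -284/39865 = -0.01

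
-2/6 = -1/3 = -0.33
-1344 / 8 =-168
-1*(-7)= 7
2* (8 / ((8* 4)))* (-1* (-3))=1.50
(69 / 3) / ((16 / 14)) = 161 / 8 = 20.12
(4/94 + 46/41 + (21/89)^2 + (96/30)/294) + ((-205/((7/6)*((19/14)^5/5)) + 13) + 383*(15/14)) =12987088857822741913/55558059361251510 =233.76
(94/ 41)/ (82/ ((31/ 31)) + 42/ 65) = 3055/ 110126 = 0.03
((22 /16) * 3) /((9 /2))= 11 /12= 0.92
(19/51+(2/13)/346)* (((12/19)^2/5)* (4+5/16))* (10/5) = 17711748/69010565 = 0.26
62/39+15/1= 647/39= 16.59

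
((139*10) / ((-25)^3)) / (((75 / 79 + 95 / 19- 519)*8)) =10981 / 506637500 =0.00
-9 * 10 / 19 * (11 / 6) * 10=-86.84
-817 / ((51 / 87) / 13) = -308009 / 17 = -18118.18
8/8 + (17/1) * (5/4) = 89/4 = 22.25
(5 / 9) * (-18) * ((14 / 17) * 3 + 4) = -1100 / 17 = -64.71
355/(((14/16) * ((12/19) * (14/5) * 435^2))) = 1349/1112643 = 0.00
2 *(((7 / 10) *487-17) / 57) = 3239 / 285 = 11.36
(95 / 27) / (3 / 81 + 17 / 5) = 1.02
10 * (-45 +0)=-450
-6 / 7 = -0.86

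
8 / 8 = 1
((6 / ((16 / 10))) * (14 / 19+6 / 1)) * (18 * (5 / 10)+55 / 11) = 6720 / 19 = 353.68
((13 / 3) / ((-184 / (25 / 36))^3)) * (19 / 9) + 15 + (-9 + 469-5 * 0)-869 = -394.00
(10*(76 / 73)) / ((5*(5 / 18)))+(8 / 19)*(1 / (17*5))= 7.50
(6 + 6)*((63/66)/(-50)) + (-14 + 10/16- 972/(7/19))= -40839103/15400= -2651.89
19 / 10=1.90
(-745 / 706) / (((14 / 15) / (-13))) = 145275 / 9884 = 14.70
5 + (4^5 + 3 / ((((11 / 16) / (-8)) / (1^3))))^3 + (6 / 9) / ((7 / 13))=27046183086361 / 27951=967628460.03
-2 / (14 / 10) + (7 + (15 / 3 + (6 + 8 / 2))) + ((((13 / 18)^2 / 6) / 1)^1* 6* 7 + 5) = 66277 / 2268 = 29.22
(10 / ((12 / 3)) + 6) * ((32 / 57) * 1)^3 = 278528 / 185193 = 1.50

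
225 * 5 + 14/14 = 1126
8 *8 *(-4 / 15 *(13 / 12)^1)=-832 / 45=-18.49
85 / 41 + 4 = 249 / 41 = 6.07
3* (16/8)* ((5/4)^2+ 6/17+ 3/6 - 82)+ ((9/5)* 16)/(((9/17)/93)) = 3115551/680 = 4581.69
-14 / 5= -2.80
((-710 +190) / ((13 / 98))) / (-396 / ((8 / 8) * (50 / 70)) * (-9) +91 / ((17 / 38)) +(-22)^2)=-0.69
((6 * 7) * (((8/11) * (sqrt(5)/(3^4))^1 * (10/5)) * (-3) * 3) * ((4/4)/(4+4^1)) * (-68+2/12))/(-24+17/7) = -3626 * sqrt(5)/1359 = -5.97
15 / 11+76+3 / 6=1713 / 22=77.86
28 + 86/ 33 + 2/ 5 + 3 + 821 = 141076/ 165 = 855.01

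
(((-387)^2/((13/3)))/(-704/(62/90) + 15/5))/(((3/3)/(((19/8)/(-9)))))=9801549/1095016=8.95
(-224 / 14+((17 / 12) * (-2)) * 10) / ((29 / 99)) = -4389 / 29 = -151.34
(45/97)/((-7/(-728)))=4680/97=48.25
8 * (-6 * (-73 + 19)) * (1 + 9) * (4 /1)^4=6635520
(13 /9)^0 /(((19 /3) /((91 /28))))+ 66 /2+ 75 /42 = 18779 /532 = 35.30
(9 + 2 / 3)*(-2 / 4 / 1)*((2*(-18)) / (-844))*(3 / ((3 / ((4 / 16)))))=-0.05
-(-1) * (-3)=-3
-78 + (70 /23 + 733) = 15135 /23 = 658.04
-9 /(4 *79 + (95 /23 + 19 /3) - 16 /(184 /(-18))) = -621 /22634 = -0.03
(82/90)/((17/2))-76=-58058/765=-75.89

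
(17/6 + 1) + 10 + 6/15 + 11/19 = 8443/570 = 14.81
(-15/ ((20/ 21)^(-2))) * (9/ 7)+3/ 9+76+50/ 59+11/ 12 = 4905833/ 80948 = 60.60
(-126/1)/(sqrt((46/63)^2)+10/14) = -1134/13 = -87.23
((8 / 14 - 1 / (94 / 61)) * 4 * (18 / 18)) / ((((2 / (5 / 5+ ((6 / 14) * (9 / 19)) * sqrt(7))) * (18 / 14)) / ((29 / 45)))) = -493 / 6345 - 493 * sqrt(7) / 31255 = -0.12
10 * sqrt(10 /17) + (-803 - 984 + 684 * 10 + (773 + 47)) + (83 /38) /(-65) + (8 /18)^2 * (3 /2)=10 * sqrt(170) /17 + 391687889 /66690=5880.93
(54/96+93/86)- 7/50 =25867/17200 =1.50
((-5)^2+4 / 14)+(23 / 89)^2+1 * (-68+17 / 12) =-41.23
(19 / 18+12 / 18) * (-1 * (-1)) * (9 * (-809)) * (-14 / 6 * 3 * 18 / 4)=1579977 / 4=394994.25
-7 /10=-0.70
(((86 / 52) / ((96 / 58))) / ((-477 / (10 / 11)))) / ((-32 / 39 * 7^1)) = 6235 / 18805248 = 0.00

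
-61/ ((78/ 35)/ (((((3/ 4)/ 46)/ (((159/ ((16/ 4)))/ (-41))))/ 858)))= 87535/ 163160712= 0.00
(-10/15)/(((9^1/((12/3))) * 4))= -2/27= -0.07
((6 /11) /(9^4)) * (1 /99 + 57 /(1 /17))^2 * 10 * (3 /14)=92029486240 /550159533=167.28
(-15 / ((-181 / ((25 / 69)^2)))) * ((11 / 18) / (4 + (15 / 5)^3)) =34375 / 160283826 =0.00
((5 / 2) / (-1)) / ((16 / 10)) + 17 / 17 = -0.56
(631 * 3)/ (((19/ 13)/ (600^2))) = 8859240000/ 19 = 466275789.47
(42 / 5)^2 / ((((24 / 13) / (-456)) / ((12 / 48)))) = -4357.08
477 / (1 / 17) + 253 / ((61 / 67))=511600 / 61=8386.89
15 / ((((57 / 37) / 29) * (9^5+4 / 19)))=0.00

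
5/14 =0.36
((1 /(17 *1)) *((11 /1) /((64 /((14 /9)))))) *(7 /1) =539 /4896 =0.11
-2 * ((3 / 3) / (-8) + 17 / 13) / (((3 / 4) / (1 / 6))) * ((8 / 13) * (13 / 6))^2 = -328 / 351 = -0.93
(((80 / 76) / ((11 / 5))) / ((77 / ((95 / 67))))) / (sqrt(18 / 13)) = 250 * sqrt(26) / 170247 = 0.01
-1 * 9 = -9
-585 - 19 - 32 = -636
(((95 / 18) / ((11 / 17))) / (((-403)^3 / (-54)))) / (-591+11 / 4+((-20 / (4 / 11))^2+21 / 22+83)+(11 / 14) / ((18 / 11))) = 305235 / 114354441368687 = 0.00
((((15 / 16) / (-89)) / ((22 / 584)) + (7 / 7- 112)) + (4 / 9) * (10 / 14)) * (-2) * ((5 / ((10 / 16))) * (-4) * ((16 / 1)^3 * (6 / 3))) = -3588129161216 / 61677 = -58176129.86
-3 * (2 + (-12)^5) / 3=248830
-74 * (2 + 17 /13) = -3182 /13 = -244.77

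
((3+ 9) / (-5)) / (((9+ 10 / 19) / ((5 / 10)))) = -114 / 905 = -0.13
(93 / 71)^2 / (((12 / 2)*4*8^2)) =2883 / 2580992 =0.00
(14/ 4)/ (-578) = -7/ 1156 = -0.01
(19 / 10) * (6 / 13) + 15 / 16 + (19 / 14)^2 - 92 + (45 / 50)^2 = -22303597 / 254800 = -87.53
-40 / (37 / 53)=-2120 / 37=-57.30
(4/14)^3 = 8/343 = 0.02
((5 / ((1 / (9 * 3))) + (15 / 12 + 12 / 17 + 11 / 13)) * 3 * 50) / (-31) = -9136275 / 13702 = -666.78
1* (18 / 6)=3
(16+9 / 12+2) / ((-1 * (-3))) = 6.25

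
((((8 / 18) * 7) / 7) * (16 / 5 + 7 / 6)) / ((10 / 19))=2489 / 675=3.69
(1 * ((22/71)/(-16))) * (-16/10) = 11/355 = 0.03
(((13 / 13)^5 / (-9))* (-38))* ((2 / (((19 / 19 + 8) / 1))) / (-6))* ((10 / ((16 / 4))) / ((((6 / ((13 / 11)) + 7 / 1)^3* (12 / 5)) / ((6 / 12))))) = -1043575 / 22569215976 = -0.00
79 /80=0.99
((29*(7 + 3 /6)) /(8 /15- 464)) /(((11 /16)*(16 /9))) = -58725 /152944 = -0.38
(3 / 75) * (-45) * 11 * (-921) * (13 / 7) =1185327 / 35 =33866.49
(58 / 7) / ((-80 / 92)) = -667 / 70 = -9.53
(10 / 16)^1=5 / 8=0.62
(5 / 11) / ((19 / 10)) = 50 / 209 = 0.24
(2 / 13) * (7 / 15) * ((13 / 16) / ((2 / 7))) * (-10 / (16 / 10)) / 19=-0.07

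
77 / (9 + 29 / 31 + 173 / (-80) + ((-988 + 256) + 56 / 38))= -3628240 / 34056137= -0.11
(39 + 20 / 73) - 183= -10492 / 73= -143.73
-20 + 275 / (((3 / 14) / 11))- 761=40007 / 3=13335.67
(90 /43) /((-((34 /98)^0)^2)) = -90 /43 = -2.09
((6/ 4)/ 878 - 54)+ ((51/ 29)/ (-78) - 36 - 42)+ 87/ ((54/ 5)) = -738598541/ 5958108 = -123.97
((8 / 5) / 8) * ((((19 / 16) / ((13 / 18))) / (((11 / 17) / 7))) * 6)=21.35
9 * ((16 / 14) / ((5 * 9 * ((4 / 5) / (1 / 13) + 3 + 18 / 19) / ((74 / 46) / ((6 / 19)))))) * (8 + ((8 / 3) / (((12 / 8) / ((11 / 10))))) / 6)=60053072 / 88874415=0.68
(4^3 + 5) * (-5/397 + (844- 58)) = 21530553/397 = 54233.13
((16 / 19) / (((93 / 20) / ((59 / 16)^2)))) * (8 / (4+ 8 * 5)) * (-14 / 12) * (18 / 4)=-121835 / 51832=-2.35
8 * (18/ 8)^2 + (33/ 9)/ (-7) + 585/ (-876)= 241039/ 6132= 39.31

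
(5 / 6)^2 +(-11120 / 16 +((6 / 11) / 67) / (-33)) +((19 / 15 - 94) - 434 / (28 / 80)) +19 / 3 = -2948735149 / 1459260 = -2020.71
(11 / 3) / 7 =11 / 21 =0.52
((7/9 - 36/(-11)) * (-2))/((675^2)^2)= -802/20551819921875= -0.00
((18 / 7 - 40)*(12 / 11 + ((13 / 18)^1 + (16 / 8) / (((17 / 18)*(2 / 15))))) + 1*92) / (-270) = 959843 / 454410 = 2.11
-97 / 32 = -3.03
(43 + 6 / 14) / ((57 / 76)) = 1216 / 21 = 57.90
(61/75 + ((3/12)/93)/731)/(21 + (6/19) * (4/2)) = 35018957/931367100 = 0.04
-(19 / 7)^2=-361 / 49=-7.37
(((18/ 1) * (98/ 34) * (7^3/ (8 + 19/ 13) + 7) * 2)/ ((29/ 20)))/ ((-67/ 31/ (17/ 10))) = -193945920/ 79663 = -2434.58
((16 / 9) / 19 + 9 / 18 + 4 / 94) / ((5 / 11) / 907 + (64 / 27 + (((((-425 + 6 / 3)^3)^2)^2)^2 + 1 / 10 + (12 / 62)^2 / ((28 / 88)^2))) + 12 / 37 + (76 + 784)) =2666095732405875 / 4513414336083947834844519280659676353721648584688105596192039837382789204302871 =0.00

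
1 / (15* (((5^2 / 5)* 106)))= 1 / 7950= 0.00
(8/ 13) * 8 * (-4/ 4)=-4.92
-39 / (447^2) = -13 / 66603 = -0.00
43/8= 5.38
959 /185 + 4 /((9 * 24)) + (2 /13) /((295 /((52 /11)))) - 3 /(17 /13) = 320810881 /110219670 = 2.91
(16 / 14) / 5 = 8 / 35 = 0.23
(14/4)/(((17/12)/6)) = 252/17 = 14.82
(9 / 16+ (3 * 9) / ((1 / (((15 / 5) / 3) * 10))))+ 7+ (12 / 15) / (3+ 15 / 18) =511099 / 1840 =277.77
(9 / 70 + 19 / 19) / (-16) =-79 / 1120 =-0.07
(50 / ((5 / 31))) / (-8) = -155 / 4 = -38.75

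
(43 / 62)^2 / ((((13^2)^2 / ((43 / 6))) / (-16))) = -159014 / 82341363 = -0.00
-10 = -10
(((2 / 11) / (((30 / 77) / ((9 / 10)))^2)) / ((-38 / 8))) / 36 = -0.01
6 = 6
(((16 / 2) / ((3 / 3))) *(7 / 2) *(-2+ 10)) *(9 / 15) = 672 / 5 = 134.40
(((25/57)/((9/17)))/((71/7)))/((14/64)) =13600/36423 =0.37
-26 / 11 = -2.36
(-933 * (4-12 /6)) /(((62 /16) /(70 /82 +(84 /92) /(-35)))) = -58249056 /146165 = -398.52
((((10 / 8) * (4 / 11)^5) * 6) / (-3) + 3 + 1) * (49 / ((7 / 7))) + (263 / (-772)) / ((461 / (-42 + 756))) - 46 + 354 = 14406381362303 / 28658381246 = 502.69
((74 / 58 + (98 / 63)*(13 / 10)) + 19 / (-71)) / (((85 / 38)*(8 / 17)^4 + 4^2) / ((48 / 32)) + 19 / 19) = 26210810783 / 101538298125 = 0.26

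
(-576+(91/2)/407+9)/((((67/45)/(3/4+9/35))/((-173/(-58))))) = -14472098577/12652816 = -1143.78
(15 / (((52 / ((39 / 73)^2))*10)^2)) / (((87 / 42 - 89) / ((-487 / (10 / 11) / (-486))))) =-0.00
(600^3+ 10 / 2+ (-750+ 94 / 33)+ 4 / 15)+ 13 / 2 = 71279757323 / 330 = 215999264.62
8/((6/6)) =8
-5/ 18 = -0.28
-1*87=-87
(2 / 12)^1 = 1 / 6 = 0.17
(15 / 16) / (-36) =-5 / 192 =-0.03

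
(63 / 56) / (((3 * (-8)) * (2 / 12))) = -9 / 32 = -0.28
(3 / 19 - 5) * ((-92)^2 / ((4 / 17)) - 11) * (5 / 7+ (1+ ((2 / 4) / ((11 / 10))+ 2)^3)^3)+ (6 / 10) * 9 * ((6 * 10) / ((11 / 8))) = -685388277.73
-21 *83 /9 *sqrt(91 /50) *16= -4648 *sqrt(182) /15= -4180.33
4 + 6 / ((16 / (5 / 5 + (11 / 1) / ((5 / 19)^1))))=401 / 20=20.05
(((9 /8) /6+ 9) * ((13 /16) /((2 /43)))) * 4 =641.98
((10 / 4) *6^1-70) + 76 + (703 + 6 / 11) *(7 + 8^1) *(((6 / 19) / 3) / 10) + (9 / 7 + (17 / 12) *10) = 1295093 / 8778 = 147.54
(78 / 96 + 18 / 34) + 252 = 68909 / 272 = 253.34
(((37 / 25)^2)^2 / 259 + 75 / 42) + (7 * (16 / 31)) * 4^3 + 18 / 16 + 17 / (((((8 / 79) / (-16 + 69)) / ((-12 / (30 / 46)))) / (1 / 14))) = -7770999078681 / 678125000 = -11459.54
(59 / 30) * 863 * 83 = 4226111 / 30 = 140870.37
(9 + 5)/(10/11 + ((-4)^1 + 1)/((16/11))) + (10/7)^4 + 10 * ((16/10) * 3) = 2787040/69629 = 40.03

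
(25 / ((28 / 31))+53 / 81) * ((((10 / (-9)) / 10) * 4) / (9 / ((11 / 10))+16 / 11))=-706849 / 540918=-1.31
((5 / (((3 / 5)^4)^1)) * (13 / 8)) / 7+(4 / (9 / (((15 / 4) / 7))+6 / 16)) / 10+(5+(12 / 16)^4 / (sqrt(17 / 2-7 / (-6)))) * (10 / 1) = 405 * sqrt(87) / 3712+61264517 / 1038744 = 60.00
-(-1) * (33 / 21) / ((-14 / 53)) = -583 / 98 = -5.95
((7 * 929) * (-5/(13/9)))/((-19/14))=4096890/247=16586.60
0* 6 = 0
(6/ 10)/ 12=1/ 20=0.05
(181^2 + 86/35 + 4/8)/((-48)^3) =-2293477/7741440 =-0.30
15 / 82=0.18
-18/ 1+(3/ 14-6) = -333/ 14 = -23.79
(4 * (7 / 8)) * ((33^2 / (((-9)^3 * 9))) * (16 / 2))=-3388 / 729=-4.65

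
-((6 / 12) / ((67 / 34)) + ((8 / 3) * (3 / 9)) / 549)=-84533 / 331047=-0.26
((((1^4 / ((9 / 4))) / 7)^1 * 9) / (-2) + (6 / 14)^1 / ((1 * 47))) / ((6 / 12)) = -26 / 47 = -0.55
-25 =-25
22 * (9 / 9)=22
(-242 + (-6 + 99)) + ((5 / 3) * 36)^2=3451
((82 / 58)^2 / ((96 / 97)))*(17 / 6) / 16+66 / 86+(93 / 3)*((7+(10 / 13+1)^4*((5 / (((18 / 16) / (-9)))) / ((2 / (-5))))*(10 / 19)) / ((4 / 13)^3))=45788498243118221 / 82319717376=556227.59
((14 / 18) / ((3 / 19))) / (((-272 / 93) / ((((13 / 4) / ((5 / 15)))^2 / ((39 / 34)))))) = -53599 / 384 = -139.58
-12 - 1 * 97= -109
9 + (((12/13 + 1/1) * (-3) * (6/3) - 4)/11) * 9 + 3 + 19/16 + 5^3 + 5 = 298525/2288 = 130.47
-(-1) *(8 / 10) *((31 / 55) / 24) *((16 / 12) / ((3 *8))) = 31 / 29700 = 0.00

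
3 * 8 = 24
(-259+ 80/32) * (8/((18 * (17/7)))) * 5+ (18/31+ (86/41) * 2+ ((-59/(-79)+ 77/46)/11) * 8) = -98537107584/431859109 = -228.17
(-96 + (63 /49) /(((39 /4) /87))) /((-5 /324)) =2492208 /455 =5477.38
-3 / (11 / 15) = -45 / 11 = -4.09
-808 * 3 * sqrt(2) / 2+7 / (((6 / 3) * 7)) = 1 / 2 - 1212 * sqrt(2) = -1713.53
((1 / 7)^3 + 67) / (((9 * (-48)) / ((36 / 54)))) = -11491 / 111132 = -0.10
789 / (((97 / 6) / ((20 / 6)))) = 15780 / 97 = 162.68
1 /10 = 0.10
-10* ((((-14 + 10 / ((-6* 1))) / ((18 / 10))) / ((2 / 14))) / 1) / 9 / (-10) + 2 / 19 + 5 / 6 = -53843 / 9234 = -5.83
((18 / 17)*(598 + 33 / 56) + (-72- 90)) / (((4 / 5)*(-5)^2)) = 224577 / 9520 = 23.59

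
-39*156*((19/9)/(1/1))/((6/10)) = -21406.67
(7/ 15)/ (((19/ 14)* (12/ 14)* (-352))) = -343/ 300960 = -0.00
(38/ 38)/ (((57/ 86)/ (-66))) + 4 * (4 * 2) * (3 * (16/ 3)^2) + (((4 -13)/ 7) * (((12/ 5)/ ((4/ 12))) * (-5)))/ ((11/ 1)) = 11566312/ 4389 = 2635.30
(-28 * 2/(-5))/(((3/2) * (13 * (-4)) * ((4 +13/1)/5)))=-28/663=-0.04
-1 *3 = -3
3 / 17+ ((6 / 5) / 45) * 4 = 0.28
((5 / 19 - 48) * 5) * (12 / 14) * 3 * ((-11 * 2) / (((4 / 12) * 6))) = 897930 / 133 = 6751.35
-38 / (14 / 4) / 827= -76 / 5789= -0.01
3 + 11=14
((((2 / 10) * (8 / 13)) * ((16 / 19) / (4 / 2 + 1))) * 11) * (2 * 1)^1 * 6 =5632 / 1235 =4.56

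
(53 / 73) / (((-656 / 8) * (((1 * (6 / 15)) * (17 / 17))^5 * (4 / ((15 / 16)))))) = -2484375 / 12259328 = -0.20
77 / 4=19.25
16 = 16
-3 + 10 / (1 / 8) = 77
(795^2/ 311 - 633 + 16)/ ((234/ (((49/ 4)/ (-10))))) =-10783381/ 1455480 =-7.41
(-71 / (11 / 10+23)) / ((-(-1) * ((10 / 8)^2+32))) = -11360 / 129417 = -0.09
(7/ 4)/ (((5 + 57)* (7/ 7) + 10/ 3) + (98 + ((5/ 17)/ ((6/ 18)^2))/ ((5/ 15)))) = 357/ 34940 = 0.01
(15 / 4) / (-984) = -0.00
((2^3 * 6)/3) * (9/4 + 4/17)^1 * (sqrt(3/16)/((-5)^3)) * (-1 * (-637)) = -107653 * sqrt(3)/2125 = -87.75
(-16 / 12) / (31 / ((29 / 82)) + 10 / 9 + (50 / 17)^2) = -0.01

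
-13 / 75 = -0.17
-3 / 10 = -0.30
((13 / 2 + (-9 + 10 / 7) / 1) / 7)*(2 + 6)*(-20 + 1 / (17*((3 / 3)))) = 20340 / 833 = 24.42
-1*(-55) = 55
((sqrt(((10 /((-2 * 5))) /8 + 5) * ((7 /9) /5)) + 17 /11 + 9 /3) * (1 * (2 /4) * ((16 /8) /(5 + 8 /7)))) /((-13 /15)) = -5250 /6149 -7 * sqrt(2730) /2236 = -1.02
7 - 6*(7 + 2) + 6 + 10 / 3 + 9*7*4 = 643 / 3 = 214.33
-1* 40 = -40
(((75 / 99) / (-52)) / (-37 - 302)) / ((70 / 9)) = 5 / 904904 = 0.00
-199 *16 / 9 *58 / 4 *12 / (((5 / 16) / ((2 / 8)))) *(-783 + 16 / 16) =577654016 / 15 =38510267.73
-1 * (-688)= 688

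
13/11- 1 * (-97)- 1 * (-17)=1267/11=115.18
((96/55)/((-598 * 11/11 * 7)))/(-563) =48/64809745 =0.00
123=123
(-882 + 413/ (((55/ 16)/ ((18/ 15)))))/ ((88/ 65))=-1318863/ 2420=-544.98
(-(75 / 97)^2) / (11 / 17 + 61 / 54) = -5163750 / 15346079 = -0.34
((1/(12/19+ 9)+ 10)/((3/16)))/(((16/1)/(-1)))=-1849/549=-3.37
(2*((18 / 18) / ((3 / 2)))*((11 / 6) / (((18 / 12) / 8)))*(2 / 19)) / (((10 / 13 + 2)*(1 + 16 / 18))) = 2288 / 8721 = 0.26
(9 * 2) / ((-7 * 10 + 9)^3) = -18 / 226981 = -0.00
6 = 6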